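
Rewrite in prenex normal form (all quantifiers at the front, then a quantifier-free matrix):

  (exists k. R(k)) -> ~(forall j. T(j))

forall k. exists j. (~R(k) | ~T(j))

Eliminate → and ↔ using ¬ and ∨.
  ~(exists k. R(k)) | ~(forall j. T(j))
Drive negations inward (¬∀x A ≡ ∃x ¬A, ¬∃x A ≡ ∀x ¬A, De Morgan for ∧/∨):
  (forall k. ~R(k)) | (exists j. ~T(j))
All bound variables are already distinct, so no renaming is needed.
Pull the quantifiers to the front (each side's bound variable is not free in the other side):
  forall k. exists j. (~R(k) | ~T(j))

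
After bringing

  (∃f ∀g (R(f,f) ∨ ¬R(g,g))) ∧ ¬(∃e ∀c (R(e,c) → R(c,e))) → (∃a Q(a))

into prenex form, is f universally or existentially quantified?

universal

Rewrite implications/biconditionals: A → B as ¬A ∨ B.
  ¬((∃f ∀g (R(f,f) ∨ ¬R(g,g))) ∧ ¬(∃e ∀c (¬R(e,c) ∨ R(c,e)))) ∨ (∃a Q(a))
Move each ¬ inward, flipping quantifiers it crosses:
  (∀f ∃g (¬R(f,f) ∧ R(g,g))) ∨ (∃e ∀c (¬R(e,c) ∨ R(c,e))) ∨ (∃a Q(a))
All bound variables are already distinct, so no renaming is needed.
Finally move all quantifiers to the prefix:
  ∀f ∃g ∃e ∀c ∃a (¬R(f,f) ∧ R(g,g) ∨ ¬R(e,c) ∨ R(c,e) ∨ Q(a))
The quantifier ∃f sits under an odd number of negations (counting the antecedent side of each →), so it flips to ∀f.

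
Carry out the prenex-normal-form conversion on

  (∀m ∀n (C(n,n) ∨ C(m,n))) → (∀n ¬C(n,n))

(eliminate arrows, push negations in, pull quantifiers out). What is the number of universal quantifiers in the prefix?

1

Rewrite implications/biconditionals: A → B as ¬A ∨ B.
  ¬(∀m ∀n (C(n,n) ∨ C(m,n))) ∨ (∀n ¬C(n,n))
Push ¬ through the quantifiers and connectives to reach negation normal form:
  (∃m ∃n (¬C(n,n) ∧ ¬C(m,n))) ∨ (∀n ¬C(n,n))
Standardize variables apart so no two quantifiers bind the same name: n↦v1.
  (∃m ∃n (¬C(n,n) ∧ ¬C(m,n))) ∨ (∀v1 ¬C(v1,v1))
Finally move all quantifiers to the prefix:
  ∃m ∃n ∀v1 (¬C(n,n) ∧ ¬C(m,n) ∨ ¬C(v1,v1))
The prefix is ∃m ∃n ∀v1: 1 universal, 2 existential.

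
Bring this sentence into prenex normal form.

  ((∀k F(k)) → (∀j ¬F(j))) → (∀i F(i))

∀k ∃j ∀i (F(k) ∧ F(j) ∨ F(i))

First replace A → B with ¬A ∨ B.
  ¬(¬(∀k F(k)) ∨ (∀j ¬F(j))) ∨ (∀i F(i))
Drive negations inward (¬∀x A ≡ ∃x ¬A, ¬∃x A ≡ ∀x ¬A, De Morgan for ∧/∨):
  (∀k F(k)) ∧ (∃j F(j)) ∨ (∀i F(i))
All bound variables are already distinct, so no renaming is needed.
Pull the quantifiers to the front (each side's bound variable is not free in the other side):
  ∀k ∃j ∀i (F(k) ∧ F(j) ∨ F(i))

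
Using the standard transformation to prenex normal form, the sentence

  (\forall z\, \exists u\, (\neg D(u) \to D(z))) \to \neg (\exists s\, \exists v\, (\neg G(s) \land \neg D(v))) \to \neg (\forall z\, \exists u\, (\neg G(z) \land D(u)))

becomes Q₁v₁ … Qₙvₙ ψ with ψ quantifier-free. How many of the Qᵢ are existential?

4

Rewrite implications/biconditionals: A → B as ¬A ∨ B.
  \neg (\forall z\, \exists u\, (\neg \neg D(u) \lor D(z))) \lor \neg \neg (\exists s\, \exists v\, (\neg G(s) \land \neg D(v))) \lor \neg (\forall z\, \exists u\, (\neg G(z) \land D(u)))
Move each ¬ inward, flipping quantifiers it crosses:
  (\exists z\, \forall u\, (\neg D(u) \land \neg D(z))) \lor (\exists s\, \exists v\, (\neg G(s) \land \neg D(v))) \lor (\exists z\, \forall u\, (G(z) \lor \neg D(u)))
Give each quantifier a distinct variable: z↦v1, u↦p.
  (\exists z\, \forall u\, (\neg D(u) \land \neg D(z))) \lor (\exists s\, \exists v\, (\neg G(s) \land \neg D(v))) \lor (\exists v1\, \forall p\, (G(v1) \lor \neg D(p)))
Pull the quantifiers to the front (each side's bound variable is not free in the other side):
  \exists z\, \forall u\, \exists s\, \exists v\, \exists v1\, \forall p\, (\neg D(u) \land \neg D(z) \lor \neg G(s) \land \neg D(v) \lor G(v1) \lor \neg D(p))
The prefix is \exists z \forall u \exists s \exists v \exists v1 \forall p: 2 universal, 4 existential.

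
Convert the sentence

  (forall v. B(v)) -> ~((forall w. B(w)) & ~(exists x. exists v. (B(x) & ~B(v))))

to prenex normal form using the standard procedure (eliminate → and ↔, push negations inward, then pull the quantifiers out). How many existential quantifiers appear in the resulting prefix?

Rewrite implications/biconditionals: A → B as ¬A ∨ B.
  ~(forall v. B(v)) | ~((forall w. B(w)) & ~(exists x. exists v. (B(x) & ~B(v))))
Move each ¬ inward, flipping quantifiers it crosses:
  (exists v. ~B(v)) | (exists w. ~B(w)) | (exists x. exists v. (B(x) & ~B(v)))
Rename bound variables to avoid capture: v↦p.
  (exists v. ~B(v)) | (exists w. ~B(w)) | (exists x. exists p. (B(x) & ~B(p)))
Finally move all quantifiers to the prefix:
  exists v. exists w. exists x. exists p. (~B(v) | ~B(w) | B(x) & ~B(p))
The prefix is exists v exists w exists x exists p: 0 universal, 4 existential.

4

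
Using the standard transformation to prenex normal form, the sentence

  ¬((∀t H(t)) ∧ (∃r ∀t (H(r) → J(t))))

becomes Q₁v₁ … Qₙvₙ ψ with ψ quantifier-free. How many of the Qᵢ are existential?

2

Eliminate → and ↔ using ¬ and ∨.
  ¬((∀t H(t)) ∧ (∃r ∀t (¬H(r) ∨ J(t))))
Move each ¬ inward, flipping quantifiers it crosses:
  (∃t ¬H(t)) ∨ (∀r ∃t (H(r) ∧ ¬J(t)))
Give each quantifier a distinct variable: t↦v.
  (∃t ¬H(t)) ∨ (∀r ∃v (H(r) ∧ ¬J(v)))
Finally move all quantifiers to the prefix:
  ∃t ∀r ∃v (¬H(t) ∨ H(r) ∧ ¬J(v))
The prefix is ∃t ∀r ∃v: 1 universal, 2 existential.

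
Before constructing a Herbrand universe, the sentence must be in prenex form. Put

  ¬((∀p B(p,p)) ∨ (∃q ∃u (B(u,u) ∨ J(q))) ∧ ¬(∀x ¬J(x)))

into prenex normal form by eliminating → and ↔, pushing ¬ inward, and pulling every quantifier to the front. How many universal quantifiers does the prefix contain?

3

Drive negations inward (¬∀x A ≡ ∃x ¬A, ¬∃x A ≡ ∀x ¬A, De Morgan for ∧/∨):
  (∃p ¬B(p,p)) ∧ ((∀q ∀u (¬B(u,u) ∧ ¬J(q))) ∨ (∀x ¬J(x)))
All bound variables are already distinct, so no renaming is needed.
Finally move all quantifiers to the prefix:
  ∃p ∀q ∀u ∀x (¬B(p,p) ∧ (¬B(u,u) ∧ ¬J(q) ∨ ¬J(x)))
The prefix is ∃p ∀q ∀u ∀x: 3 universal, 1 existential.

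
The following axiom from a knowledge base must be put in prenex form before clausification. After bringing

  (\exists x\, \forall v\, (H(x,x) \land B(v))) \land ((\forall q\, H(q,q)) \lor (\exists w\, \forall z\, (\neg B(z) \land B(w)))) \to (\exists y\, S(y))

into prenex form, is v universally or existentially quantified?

Eliminate → and ↔ using ¬ and ∨.
  \neg ((\exists x\, \forall v\, (H(x,x) \land B(v))) \land ((\forall q\, H(q,q)) \lor (\exists w\, \forall z\, (\neg B(z) \land B(w))))) \lor (\exists y\, S(y))
Push ¬ through the quantifiers and connectives to reach negation normal form:
  (\forall x\, \exists v\, (\neg H(x,x) \lor \neg B(v))) \lor (\exists q\, \neg H(q,q)) \land (\forall w\, \exists z\, (B(z) \lor \neg B(w))) \lor (\exists y\, S(y))
All bound variables are already distinct, so no renaming is needed.
Extract every quantifier outward, since the variables are now distinct and don't occur free across branches:
  \forall x\, \exists v\, \exists q\, \forall w\, \exists z\, \exists y\, (\neg H(x,x) \lor \neg B(v) \lor \neg H(q,q) \land (B(z) \lor \neg B(w)) \lor S(y))
The quantifier \forall v sits under an odd number of negations (counting the antecedent side of each →), so it flips to \exists v.

existential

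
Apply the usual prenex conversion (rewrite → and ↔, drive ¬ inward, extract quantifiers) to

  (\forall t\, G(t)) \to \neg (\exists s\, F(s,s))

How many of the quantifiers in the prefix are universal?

1

Rewrite implications/biconditionals: A → B as ¬A ∨ B.
  \neg (\forall t\, G(t)) \lor \neg (\exists s\, F(s,s))
Move each ¬ inward, flipping quantifiers it crosses:
  (\exists t\, \neg G(t)) \lor (\forall s\, \neg F(s,s))
All bound variables are already distinct, so no renaming is needed.
Pull the quantifiers to the front (each side's bound variable is not free in the other side):
  \exists t\, \forall s\, (\neg G(t) \lor \neg F(s,s))
The prefix is \exists t \forall s: 1 universal, 1 existential.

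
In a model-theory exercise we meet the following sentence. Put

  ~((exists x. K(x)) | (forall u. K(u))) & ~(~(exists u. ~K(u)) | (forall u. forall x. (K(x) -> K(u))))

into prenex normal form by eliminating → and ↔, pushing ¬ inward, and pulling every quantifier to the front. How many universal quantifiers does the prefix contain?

Rewrite implications/biconditionals: A → B as ¬A ∨ B.
  ~((exists x. K(x)) | (forall u. K(u))) & ~(~(exists u. ~K(u)) | (forall u. forall x. (~K(x) | K(u))))
Push ¬ through the quantifiers and connectives to reach negation normal form:
  (forall x. ~K(x)) & (exists u. ~K(u)) & (exists u. ~K(u)) & (exists u. exists x. (K(x) & ~K(u)))
Give each quantifier a distinct variable: u↦a, u↦y, x↦u1.
  (forall x. ~K(x)) & (exists u. ~K(u)) & (exists a. ~K(a)) & (exists y. exists u1. (K(u1) & ~K(y)))
Extract every quantifier outward, since the variables are now distinct and don't occur free across branches:
  forall x. exists u. exists a. exists y. exists u1. (~K(x) & ~K(u) & ~K(a) & K(u1) & ~K(y))
The prefix is forall x exists u exists a exists y exists u1: 1 universal, 4 existential.

1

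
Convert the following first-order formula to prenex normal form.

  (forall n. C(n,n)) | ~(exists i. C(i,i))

Drive negations inward (¬∀x A ≡ ∃x ¬A, ¬∃x A ≡ ∀x ¬A, De Morgan for ∧/∨):
  (forall n. C(n,n)) | (forall i. ~C(i,i))
All bound variables are already distinct, so no renaming is needed.
Finally move all quantifiers to the prefix:
  forall n. forall i. (C(n,n) | ~C(i,i))

forall n. forall i. (C(n,n) | ~C(i,i))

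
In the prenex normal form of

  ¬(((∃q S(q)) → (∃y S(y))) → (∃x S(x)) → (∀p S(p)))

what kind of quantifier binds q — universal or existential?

universal

Rewrite implications/biconditionals: A → B as ¬A ∨ B.
  ¬(¬(¬(∃q S(q)) ∨ (∃y S(y))) ∨ ¬(∃x S(x)) ∨ (∀p S(p)))
Push ¬ through the quantifiers and connectives to reach negation normal form:
  ((∀q ¬S(q)) ∨ (∃y S(y))) ∧ (∃x S(x)) ∧ (∃p ¬S(p))
All bound variables are already distinct, so no renaming is needed.
Extract every quantifier outward, since the variables are now distinct and don't occur free across branches:
  ∀q ∃y ∃x ∃p ((¬S(q) ∨ S(y)) ∧ S(x) ∧ ¬S(p))
The quantifier ∃q sits under an odd number of negations (counting the antecedent side of each →), so it flips to ∀q.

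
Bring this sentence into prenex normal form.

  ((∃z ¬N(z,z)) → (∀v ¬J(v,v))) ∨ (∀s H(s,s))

First replace A → B with ¬A ∨ B.
  ¬(∃z ¬N(z,z)) ∨ (∀v ¬J(v,v)) ∨ (∀s H(s,s))
Push ¬ through the quantifiers and connectives to reach negation normal form:
  (∀z N(z,z)) ∨ (∀v ¬J(v,v)) ∨ (∀s H(s,s))
All bound variables are already distinct, so no renaming is needed.
Extract every quantifier outward, since the variables are now distinct and don't occur free across branches:
  ∀z ∀v ∀s (N(z,z) ∨ ¬J(v,v) ∨ H(s,s))

∀z ∀v ∀s (N(z,z) ∨ ¬J(v,v) ∨ H(s,s))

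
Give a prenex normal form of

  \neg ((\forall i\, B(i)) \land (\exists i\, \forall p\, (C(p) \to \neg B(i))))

\exists i\, \forall r\, \exists p\, (\neg B(i) \lor C(p) \land B(r))

First replace A → B with ¬A ∨ B.
  \neg ((\forall i\, B(i)) \land (\exists i\, \forall p\, (\neg C(p) \lor \neg B(i))))
Push ¬ through the quantifiers and connectives to reach negation normal form:
  (\exists i\, \neg B(i)) \lor (\forall i\, \exists p\, (C(p) \land B(i)))
Rename bound variables to avoid capture: i↦r.
  (\exists i\, \neg B(i)) \lor (\forall r\, \exists p\, (C(p) \land B(r)))
Pull the quantifiers to the front (each side's bound variable is not free in the other side):
  \exists i\, \forall r\, \exists p\, (\neg B(i) \lor C(p) \land B(r))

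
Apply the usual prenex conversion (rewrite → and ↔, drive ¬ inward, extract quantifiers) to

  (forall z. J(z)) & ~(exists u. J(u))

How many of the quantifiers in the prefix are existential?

Push ¬ through the quantifiers and connectives to reach negation normal form:
  (forall z. J(z)) & (forall u. ~J(u))
All bound variables are already distinct, so no renaming is needed.
Pull the quantifiers to the front (each side's bound variable is not free in the other side):
  forall z. forall u. (J(z) & ~J(u))
The prefix is forall z forall u: 2 universal, 0 existential.

0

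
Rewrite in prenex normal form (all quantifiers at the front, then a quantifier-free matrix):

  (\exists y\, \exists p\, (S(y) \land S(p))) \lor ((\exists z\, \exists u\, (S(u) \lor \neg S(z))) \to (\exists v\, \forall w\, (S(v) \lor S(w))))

Rewrite implications/biconditionals: A → B as ¬A ∨ B.
  (\exists y\, \exists p\, (S(y) \land S(p))) \lor \neg (\exists z\, \exists u\, (S(u) \lor \neg S(z))) \lor (\exists v\, \forall w\, (S(v) \lor S(w)))
Drive negations inward (¬∀x A ≡ ∃x ¬A, ¬∃x A ≡ ∀x ¬A, De Morgan for ∧/∨):
  (\exists y\, \exists p\, (S(y) \land S(p))) \lor (\forall z\, \forall u\, (\neg S(u) \land S(z))) \lor (\exists v\, \forall w\, (S(v) \lor S(w)))
All bound variables are already distinct, so no renaming is needed.
Extract every quantifier outward, since the variables are now distinct and don't occur free across branches:
  \exists y\, \exists p\, \forall z\, \forall u\, \exists v\, \forall w\, (S(y) \land S(p) \lor \neg S(u) \land S(z) \lor S(v) \lor S(w))

\exists y\, \exists p\, \forall z\, \forall u\, \exists v\, \forall w\, (S(y) \land S(p) \lor \neg S(u) \land S(z) \lor S(v) \lor S(w))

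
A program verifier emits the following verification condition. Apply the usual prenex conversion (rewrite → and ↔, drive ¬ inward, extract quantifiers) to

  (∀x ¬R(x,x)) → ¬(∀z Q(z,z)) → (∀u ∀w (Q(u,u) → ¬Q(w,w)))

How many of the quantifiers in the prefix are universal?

Rewrite implications/biconditionals: A → B as ¬A ∨ B.
  ¬(∀x ¬R(x,x)) ∨ ¬¬(∀z Q(z,z)) ∨ (∀u ∀w (¬Q(u,u) ∨ ¬Q(w,w)))
Push ¬ through the quantifiers and connectives to reach negation normal form:
  (∃x R(x,x)) ∨ (∀z Q(z,z)) ∨ (∀u ∀w (¬Q(u,u) ∨ ¬Q(w,w)))
Extract every quantifier outward, since the variables are now distinct and don't occur free across branches:
  ∃x ∀z ∀u ∀w (R(x,x) ∨ Q(z,z) ∨ ¬Q(u,u) ∨ ¬Q(w,w))
The prefix is ∃x ∀z ∀u ∀w: 3 universal, 1 existential.

3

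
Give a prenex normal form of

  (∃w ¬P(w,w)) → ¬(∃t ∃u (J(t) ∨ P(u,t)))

First replace A → B with ¬A ∨ B.
  ¬(∃w ¬P(w,w)) ∨ ¬(∃t ∃u (J(t) ∨ P(u,t)))
Push ¬ through the quantifiers and connectives to reach negation normal form:
  (∀w P(w,w)) ∨ (∀t ∀u (¬J(t) ∧ ¬P(u,t)))
Extract every quantifier outward, since the variables are now distinct and don't occur free across branches:
  ∀w ∀t ∀u (P(w,w) ∨ ¬J(t) ∧ ¬P(u,t))

∀w ∀t ∀u (P(w,w) ∨ ¬J(t) ∧ ¬P(u,t))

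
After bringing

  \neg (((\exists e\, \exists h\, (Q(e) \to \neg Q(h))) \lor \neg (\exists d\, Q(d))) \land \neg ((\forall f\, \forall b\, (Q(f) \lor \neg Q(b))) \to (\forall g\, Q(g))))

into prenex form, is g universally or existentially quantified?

First replace A → B with ¬A ∨ B.
  \neg (((\exists e\, \exists h\, (\neg Q(e) \lor \neg Q(h))) \lor \neg (\exists d\, Q(d))) \land \neg (\neg (\forall f\, \forall b\, (Q(f) \lor \neg Q(b))) \lor (\forall g\, Q(g))))
Move each ¬ inward, flipping quantifiers it crosses:
  (\forall e\, \forall h\, (Q(e) \land Q(h))) \land (\exists d\, Q(d)) \lor (\exists f\, \exists b\, (\neg Q(f) \land Q(b))) \lor (\forall g\, Q(g))
All bound variables are already distinct, so no renaming is needed.
Pull the quantifiers to the front (each side's bound variable is not free in the other side):
  \forall e\, \forall h\, \exists d\, \exists f\, \exists b\, \forall g\, (Q(e) \land Q(h) \land Q(d) \lor \neg Q(f) \land Q(b) \lor Q(g))
The quantifier \forall g sits under an even number of negations (counting the antecedent side of each →), so it remains universal.

universal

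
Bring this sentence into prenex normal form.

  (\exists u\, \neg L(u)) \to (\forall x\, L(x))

Eliminate → and ↔ using ¬ and ∨.
  \neg (\exists u\, \neg L(u)) \lor (\forall x\, L(x))
Push ¬ through the quantifiers and connectives to reach negation normal form:
  (\forall u\, L(u)) \lor (\forall x\, L(x))
All bound variables are already distinct, so no renaming is needed.
Extract every quantifier outward, since the variables are now distinct and don't occur free across branches:
  \forall u\, \forall x\, (L(u) \lor L(x))

\forall u\, \forall x\, (L(u) \lor L(x))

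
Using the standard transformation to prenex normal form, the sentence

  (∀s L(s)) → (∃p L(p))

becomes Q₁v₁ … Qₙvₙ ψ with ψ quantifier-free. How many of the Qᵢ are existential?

Eliminate → and ↔ using ¬ and ∨.
  ¬(∀s L(s)) ∨ (∃p L(p))
Drive negations inward (¬∀x A ≡ ∃x ¬A, ¬∃x A ≡ ∀x ¬A, De Morgan for ∧/∨):
  (∃s ¬L(s)) ∨ (∃p L(p))
All bound variables are already distinct, so no renaming is needed.
Finally move all quantifiers to the prefix:
  ∃s ∃p (¬L(s) ∨ L(p))
The prefix is ∃s ∃p: 0 universal, 2 existential.

2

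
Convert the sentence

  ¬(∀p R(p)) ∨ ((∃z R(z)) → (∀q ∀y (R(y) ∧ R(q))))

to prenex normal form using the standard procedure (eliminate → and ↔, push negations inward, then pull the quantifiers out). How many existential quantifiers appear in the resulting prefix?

Eliminate → and ↔ using ¬ and ∨.
  ¬(∀p R(p)) ∨ ¬(∃z R(z)) ∨ (∀q ∀y (R(y) ∧ R(q)))
Move each ¬ inward, flipping quantifiers it crosses:
  (∃p ¬R(p)) ∨ (∀z ¬R(z)) ∨ (∀q ∀y (R(y) ∧ R(q)))
Pull the quantifiers to the front (each side's bound variable is not free in the other side):
  ∃p ∀z ∀q ∀y (¬R(p) ∨ ¬R(z) ∨ R(y) ∧ R(q))
The prefix is ∃p ∀z ∀q ∀y: 3 universal, 1 existential.

1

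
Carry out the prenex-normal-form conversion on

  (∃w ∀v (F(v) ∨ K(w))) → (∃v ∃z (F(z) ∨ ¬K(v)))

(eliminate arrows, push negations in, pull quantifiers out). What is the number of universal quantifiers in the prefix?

Eliminate → and ↔ using ¬ and ∨.
  ¬(∃w ∀v (F(v) ∨ K(w))) ∨ (∃v ∃z (F(z) ∨ ¬K(v)))
Push ¬ through the quantifiers and connectives to reach negation normal form:
  (∀w ∃v (¬F(v) ∧ ¬K(w))) ∨ (∃v ∃z (F(z) ∨ ¬K(v)))
Standardize variables apart so no two quantifiers bind the same name: v↦s.
  (∀w ∃v (¬F(v) ∧ ¬K(w))) ∨ (∃s ∃z (F(z) ∨ ¬K(s)))
Finally move all quantifiers to the prefix:
  ∀w ∃v ∃s ∃z (¬F(v) ∧ ¬K(w) ∨ F(z) ∨ ¬K(s))
The prefix is ∀w ∃v ∃s ∃z: 1 universal, 3 existential.

1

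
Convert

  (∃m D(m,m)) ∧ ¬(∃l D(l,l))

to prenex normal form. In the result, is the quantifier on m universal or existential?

existential

Push ¬ through the quantifiers and connectives to reach negation normal form:
  (∃m D(m,m)) ∧ (∀l ¬D(l,l))
All bound variables are already distinct, so no renaming is needed.
Pull the quantifiers to the front (each side's bound variable is not free in the other side):
  ∃m ∀l (D(m,m) ∧ ¬D(l,l))
The quantifier ∃m sits under an even number of negations, so it remains existential.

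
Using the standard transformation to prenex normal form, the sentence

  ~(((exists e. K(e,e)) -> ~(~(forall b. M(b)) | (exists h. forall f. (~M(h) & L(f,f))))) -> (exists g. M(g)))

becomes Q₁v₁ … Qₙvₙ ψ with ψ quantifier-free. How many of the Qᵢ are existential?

1

Eliminate → and ↔ using ¬ and ∨.
  ~(~(~(exists e. K(e,e)) | ~(~(forall b. M(b)) | (exists h. forall f. (~M(h) & L(f,f))))) | (exists g. M(g)))
Push ¬ through the quantifiers and connectives to reach negation normal form:
  ((forall e. ~K(e,e)) | (forall b. M(b)) & (forall h. exists f. (M(h) | ~L(f,f)))) & (forall g. ~M(g))
All bound variables are already distinct, so no renaming is needed.
Pull the quantifiers to the front (each side's bound variable is not free in the other side):
  forall e. forall b. forall h. exists f. forall g. ((~K(e,e) | M(b) & (M(h) | ~L(f,f))) & ~M(g))
The prefix is forall e forall b forall h exists f forall g: 4 universal, 1 existential.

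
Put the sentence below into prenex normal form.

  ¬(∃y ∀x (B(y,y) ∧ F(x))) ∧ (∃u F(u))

Drive negations inward (¬∀x A ≡ ∃x ¬A, ¬∃x A ≡ ∀x ¬A, De Morgan for ∧/∨):
  (∀y ∃x (¬B(y,y) ∨ ¬F(x))) ∧ (∃u F(u))
All bound variables are already distinct, so no renaming is needed.
Pull the quantifiers to the front (each side's bound variable is not free in the other side):
  ∀y ∃x ∃u ((¬B(y,y) ∨ ¬F(x)) ∧ F(u))

∀y ∃x ∃u ((¬B(y,y) ∨ ¬F(x)) ∧ F(u))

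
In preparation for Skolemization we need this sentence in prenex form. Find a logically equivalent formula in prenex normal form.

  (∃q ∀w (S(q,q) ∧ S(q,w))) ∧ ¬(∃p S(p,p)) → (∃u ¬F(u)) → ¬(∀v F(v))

∀q ∃w ∃p ∀u ∃v (¬S(q,q) ∨ ¬S(q,w) ∨ S(p,p) ∨ F(u) ∨ ¬F(v))

Eliminate → and ↔ using ¬ and ∨.
  ¬((∃q ∀w (S(q,q) ∧ S(q,w))) ∧ ¬(∃p S(p,p))) ∨ ¬(∃u ¬F(u)) ∨ ¬(∀v F(v))
Move each ¬ inward, flipping quantifiers it crosses:
  (∀q ∃w (¬S(q,q) ∨ ¬S(q,w))) ∨ (∃p S(p,p)) ∨ (∀u F(u)) ∨ (∃v ¬F(v))
Extract every quantifier outward, since the variables are now distinct and don't occur free across branches:
  ∀q ∃w ∃p ∀u ∃v (¬S(q,q) ∨ ¬S(q,w) ∨ S(p,p) ∨ F(u) ∨ ¬F(v))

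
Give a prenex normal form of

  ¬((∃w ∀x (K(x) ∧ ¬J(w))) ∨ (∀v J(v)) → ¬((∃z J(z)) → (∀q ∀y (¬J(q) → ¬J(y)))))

Rewrite implications/biconditionals: A → B as ¬A ∨ B.
  ¬(¬((∃w ∀x (K(x) ∧ ¬J(w))) ∨ (∀v J(v))) ∨ ¬(¬(∃z J(z)) ∨ (∀q ∀y (¬¬J(q) ∨ ¬J(y)))))
Drive negations inward (¬∀x A ≡ ∃x ¬A, ¬∃x A ≡ ∀x ¬A, De Morgan for ∧/∨):
  ((∃w ∀x (K(x) ∧ ¬J(w))) ∨ (∀v J(v))) ∧ ((∀z ¬J(z)) ∨ (∀q ∀y (J(q) ∨ ¬J(y))))
All bound variables are already distinct, so no renaming is needed.
Extract every quantifier outward, since the variables are now distinct and don't occur free across branches:
  ∃w ∀x ∀v ∀z ∀q ∀y ((K(x) ∧ ¬J(w) ∨ J(v)) ∧ (¬J(z) ∨ J(q) ∨ ¬J(y)))

∃w ∀x ∀v ∀z ∀q ∀y ((K(x) ∧ ¬J(w) ∨ J(v)) ∧ (¬J(z) ∨ J(q) ∨ ¬J(y)))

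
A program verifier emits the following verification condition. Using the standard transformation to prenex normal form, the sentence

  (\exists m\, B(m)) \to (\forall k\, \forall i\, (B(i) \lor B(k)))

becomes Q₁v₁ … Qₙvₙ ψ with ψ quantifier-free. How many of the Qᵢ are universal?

Eliminate → and ↔ using ¬ and ∨.
  \neg (\exists m\, B(m)) \lor (\forall k\, \forall i\, (B(i) \lor B(k)))
Push ¬ through the quantifiers and connectives to reach negation normal form:
  (\forall m\, \neg B(m)) \lor (\forall k\, \forall i\, (B(i) \lor B(k)))
Finally move all quantifiers to the prefix:
  \forall m\, \forall k\, \forall i\, (\neg B(m) \lor B(i) \lor B(k))
The prefix is \forall m \forall k \forall i: 3 universal, 0 existential.

3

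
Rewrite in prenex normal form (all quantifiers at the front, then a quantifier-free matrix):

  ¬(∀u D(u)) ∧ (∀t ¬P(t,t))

∃u ∀t (¬D(u) ∧ ¬P(t,t))

Push ¬ through the quantifiers and connectives to reach negation normal form:
  (∃u ¬D(u)) ∧ (∀t ¬P(t,t))
All bound variables are already distinct, so no renaming is needed.
Finally move all quantifiers to the prefix:
  ∃u ∀t (¬D(u) ∧ ¬P(t,t))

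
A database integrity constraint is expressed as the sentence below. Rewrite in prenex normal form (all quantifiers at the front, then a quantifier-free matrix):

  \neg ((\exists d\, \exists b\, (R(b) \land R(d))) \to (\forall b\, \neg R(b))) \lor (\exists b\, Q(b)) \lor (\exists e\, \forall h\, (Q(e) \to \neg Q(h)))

\exists d\, \exists b\, \exists y1\, \exists r\, \exists e\, \forall h\, (R(b) \land R(d) \land R(y1) \lor Q(r) \lor \neg Q(e) \lor \neg Q(h))

Eliminate → and ↔ using ¬ and ∨.
  \neg (\neg (\exists d\, \exists b\, (R(b) \land R(d))) \lor (\forall b\, \neg R(b))) \lor (\exists b\, Q(b)) \lor (\exists e\, \forall h\, (\neg Q(e) \lor \neg Q(h)))
Move each ¬ inward, flipping quantifiers it crosses:
  (\exists d\, \exists b\, (R(b) \land R(d))) \land (\exists b\, R(b)) \lor (\exists b\, Q(b)) \lor (\exists e\, \forall h\, (\neg Q(e) \lor \neg Q(h)))
Standardize variables apart so no two quantifiers bind the same name: b↦y1, b↦r.
  (\exists d\, \exists b\, (R(b) \land R(d))) \land (\exists y1\, R(y1)) \lor (\exists r\, Q(r)) \lor (\exists e\, \forall h\, (\neg Q(e) \lor \neg Q(h)))
Pull the quantifiers to the front (each side's bound variable is not free in the other side):
  \exists d\, \exists b\, \exists y1\, \exists r\, \exists e\, \forall h\, (R(b) \land R(d) \land R(y1) \lor Q(r) \lor \neg Q(e) \lor \neg Q(h))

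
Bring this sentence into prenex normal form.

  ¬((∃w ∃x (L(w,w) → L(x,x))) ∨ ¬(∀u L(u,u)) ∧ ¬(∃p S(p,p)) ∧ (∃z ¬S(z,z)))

Rewrite implications/biconditionals: A → B as ¬A ∨ B.
  ¬((∃w ∃x (¬L(w,w) ∨ L(x,x))) ∨ ¬(∀u L(u,u)) ∧ ¬(∃p S(p,p)) ∧ (∃z ¬S(z,z)))
Move each ¬ inward, flipping quantifiers it crosses:
  (∀w ∀x (L(w,w) ∧ ¬L(x,x))) ∧ ((∀u L(u,u)) ∨ (∃p S(p,p)) ∨ (∀z S(z,z)))
Pull the quantifiers to the front (each side's bound variable is not free in the other side):
  ∀w ∀x ∀u ∃p ∀z (L(w,w) ∧ ¬L(x,x) ∧ (L(u,u) ∨ S(p,p) ∨ S(z,z)))

∀w ∀x ∀u ∃p ∀z (L(w,w) ∧ ¬L(x,x) ∧ (L(u,u) ∨ S(p,p) ∨ S(z,z)))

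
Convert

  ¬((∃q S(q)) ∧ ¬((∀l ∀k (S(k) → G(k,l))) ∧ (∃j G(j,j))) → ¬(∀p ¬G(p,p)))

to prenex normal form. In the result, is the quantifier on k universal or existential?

existential

First replace A → B with ¬A ∨ B.
  ¬(¬((∃q S(q)) ∧ ¬((∀l ∀k (¬S(k) ∨ G(k,l))) ∧ (∃j G(j,j)))) ∨ ¬(∀p ¬G(p,p)))
Move each ¬ inward, flipping quantifiers it crosses:
  (∃q S(q)) ∧ ((∃l ∃k (S(k) ∧ ¬G(k,l))) ∨ (∀j ¬G(j,j))) ∧ (∀p ¬G(p,p))
All bound variables are already distinct, so no renaming is needed.
Extract every quantifier outward, since the variables are now distinct and don't occur free across branches:
  ∃q ∃l ∃k ∀j ∀p (S(q) ∧ (S(k) ∧ ¬G(k,l) ∨ ¬G(j,j)) ∧ ¬G(p,p))
The quantifier ∀k sits under an odd number of negations (counting the antecedent side of each →), so it flips to ∃k.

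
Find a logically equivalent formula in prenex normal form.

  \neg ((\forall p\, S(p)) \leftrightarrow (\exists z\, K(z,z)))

Eliminate → and ↔ using ¬ and ∨; A ↔ B as (¬A ∨ B) ∧ (¬B ∨ A).
  \neg ((\neg (\forall p\, S(p)) \lor (\exists z\, K(z,z))) \land (\neg (\exists z\, K(z,z)) \lor (\forall p\, S(p))))
Drive negations inward (¬∀x A ≡ ∃x ¬A, ¬∃x A ≡ ∀x ¬A, De Morgan for ∧/∨):
  (\forall p\, S(p)) \land (\forall z\, \neg K(z,z)) \lor (\exists z\, K(z,z)) \land (\exists p\, \neg S(p))
Give each quantifier a distinct variable: z↦x1, p↦q.
  (\forall p\, S(p)) \land (\forall z\, \neg K(z,z)) \lor (\exists x1\, K(x1,x1)) \land (\exists q\, \neg S(q))
Pull the quantifiers to the front (each side's bound variable is not free in the other side):
  \forall p\, \forall z\, \exists x1\, \exists q\, (S(p) \land \neg K(z,z) \lor K(x1,x1) \land \neg S(q))

\forall p\, \forall z\, \exists x1\, \exists q\, (S(p) \land \neg K(z,z) \lor K(x1,x1) \land \neg S(q))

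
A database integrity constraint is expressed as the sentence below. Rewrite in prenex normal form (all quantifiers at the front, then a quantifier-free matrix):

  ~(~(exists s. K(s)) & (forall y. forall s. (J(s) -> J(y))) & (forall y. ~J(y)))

exists s. exists y. exists z1. exists z. (K(s) | J(z1) & ~J(y) | J(z))

First replace A → B with ¬A ∨ B.
  ~(~(exists s. K(s)) & (forall y. forall s. (~J(s) | J(y))) & (forall y. ~J(y)))
Drive negations inward (¬∀x A ≡ ∃x ¬A, ¬∃x A ≡ ∀x ¬A, De Morgan for ∧/∨):
  (exists s. K(s)) | (exists y. exists s. (J(s) & ~J(y))) | (exists y. J(y))
Rename bound variables to avoid capture: s↦z1, y↦z.
  (exists s. K(s)) | (exists y. exists z1. (J(z1) & ~J(y))) | (exists z. J(z))
Finally move all quantifiers to the prefix:
  exists s. exists y. exists z1. exists z. (K(s) | J(z1) & ~J(y) | J(z))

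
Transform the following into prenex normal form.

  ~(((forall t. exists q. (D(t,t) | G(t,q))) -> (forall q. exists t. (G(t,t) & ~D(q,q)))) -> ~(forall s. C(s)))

exists t. forall q. forall u. exists a. forall s. ((~D(t,t) & ~G(t,q) | G(a,a) & ~D(u,u)) & C(s))

First replace A → B with ¬A ∨ B.
  ~(~(~(forall t. exists q. (D(t,t) | G(t,q))) | (forall q. exists t. (G(t,t) & ~D(q,q)))) | ~(forall s. C(s)))
Drive negations inward (¬∀x A ≡ ∃x ¬A, ¬∃x A ≡ ∀x ¬A, De Morgan for ∧/∨):
  ((exists t. forall q. (~D(t,t) & ~G(t,q))) | (forall q. exists t. (G(t,t) & ~D(q,q)))) & (forall s. C(s))
Rename bound variables to avoid capture: q↦u, t↦a.
  ((exists t. forall q. (~D(t,t) & ~G(t,q))) | (forall u. exists a. (G(a,a) & ~D(u,u)))) & (forall s. C(s))
Pull the quantifiers to the front (each side's bound variable is not free in the other side):
  exists t. forall q. forall u. exists a. forall s. ((~D(t,t) & ~G(t,q) | G(a,a) & ~D(u,u)) & C(s))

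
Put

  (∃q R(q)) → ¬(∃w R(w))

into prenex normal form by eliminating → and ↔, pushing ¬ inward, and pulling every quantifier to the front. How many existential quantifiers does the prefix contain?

Rewrite implications/biconditionals: A → B as ¬A ∨ B.
  ¬(∃q R(q)) ∨ ¬(∃w R(w))
Drive negations inward (¬∀x A ≡ ∃x ¬A, ¬∃x A ≡ ∀x ¬A, De Morgan for ∧/∨):
  (∀q ¬R(q)) ∨ (∀w ¬R(w))
All bound variables are already distinct, so no renaming is needed.
Finally move all quantifiers to the prefix:
  ∀q ∀w (¬R(q) ∨ ¬R(w))
The prefix is ∀q ∀w: 2 universal, 0 existential.

0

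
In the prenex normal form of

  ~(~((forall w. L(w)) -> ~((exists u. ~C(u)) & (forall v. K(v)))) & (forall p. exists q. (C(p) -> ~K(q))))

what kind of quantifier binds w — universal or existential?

Eliminate → and ↔ using ¬ and ∨.
  ~(~(~(forall w. L(w)) | ~((exists u. ~C(u)) & (forall v. K(v)))) & (forall p. exists q. (~C(p) | ~K(q))))
Drive negations inward (¬∀x A ≡ ∃x ¬A, ¬∃x A ≡ ∀x ¬A, De Morgan for ∧/∨):
  (exists w. ~L(w)) | (forall u. C(u)) | (exists v. ~K(v)) | (exists p. forall q. (C(p) & K(q)))
Pull the quantifiers to the front (each side's bound variable is not free in the other side):
  exists w. forall u. exists v. exists p. forall q. (~L(w) | C(u) | ~K(v) | C(p) & K(q))
The quantifier forall w sits under an odd number of negations (counting the antecedent side of each →), so it flips to exists w.

existential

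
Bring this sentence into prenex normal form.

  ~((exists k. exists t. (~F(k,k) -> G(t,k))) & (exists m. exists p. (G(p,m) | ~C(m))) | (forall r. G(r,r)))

Rewrite implications/biconditionals: A → B as ¬A ∨ B.
  ~((exists k. exists t. (~~F(k,k) | G(t,k))) & (exists m. exists p. (G(p,m) | ~C(m))) | (forall r. G(r,r)))
Drive negations inward (¬∀x A ≡ ∃x ¬A, ¬∃x A ≡ ∀x ¬A, De Morgan for ∧/∨):
  ((forall k. forall t. (~F(k,k) & ~G(t,k))) | (forall m. forall p. (~G(p,m) & C(m)))) & (exists r. ~G(r,r))
Extract every quantifier outward, since the variables are now distinct and don't occur free across branches:
  forall k. forall t. forall m. forall p. exists r. ((~F(k,k) & ~G(t,k) | ~G(p,m) & C(m)) & ~G(r,r))

forall k. forall t. forall m. forall p. exists r. ((~F(k,k) & ~G(t,k) | ~G(p,m) & C(m)) & ~G(r,r))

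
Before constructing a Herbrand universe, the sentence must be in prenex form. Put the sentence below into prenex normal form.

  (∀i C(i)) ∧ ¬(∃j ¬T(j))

∀i ∀j (C(i) ∧ T(j))

Move each ¬ inward, flipping quantifiers it crosses:
  (∀i C(i)) ∧ (∀j T(j))
Finally move all quantifiers to the prefix:
  ∀i ∀j (C(i) ∧ T(j))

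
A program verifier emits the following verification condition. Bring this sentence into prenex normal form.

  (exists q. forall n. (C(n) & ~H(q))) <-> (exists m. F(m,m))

forall q. exists n. exists m. forall x1. exists c. forall p. ((~C(n) | H(q) | F(m,m)) & (~F(x1,x1) | C(p) & ~H(c)))

Eliminate → and ↔ using ¬ and ∨; A ↔ B as (¬A ∨ B) ∧ (¬B ∨ A).
  (~(exists q. forall n. (C(n) & ~H(q))) | (exists m. F(m,m))) & (~(exists m. F(m,m)) | (exists q. forall n. (C(n) & ~H(q))))
Push ¬ through the quantifiers and connectives to reach negation normal form:
  ((forall q. exists n. (~C(n) | H(q))) | (exists m. F(m,m))) & ((forall m. ~F(m,m)) | (exists q. forall n. (C(n) & ~H(q))))
Give each quantifier a distinct variable: m↦x1, q↦c, n↦p.
  ((forall q. exists n. (~C(n) | H(q))) | (exists m. F(m,m))) & ((forall x1. ~F(x1,x1)) | (exists c. forall p. (C(p) & ~H(c))))
Pull the quantifiers to the front (each side's bound variable is not free in the other side):
  forall q. exists n. exists m. forall x1. exists c. forall p. ((~C(n) | H(q) | F(m,m)) & (~F(x1,x1) | C(p) & ~H(c)))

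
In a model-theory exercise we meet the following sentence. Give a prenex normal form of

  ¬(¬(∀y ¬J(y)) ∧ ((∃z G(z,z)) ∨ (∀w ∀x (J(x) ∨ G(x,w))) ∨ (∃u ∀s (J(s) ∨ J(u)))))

Move each ¬ inward, flipping quantifiers it crosses:
  (∀y ¬J(y)) ∨ (∀z ¬G(z,z)) ∧ (∃w ∃x (¬J(x) ∧ ¬G(x,w))) ∧ (∀u ∃s (¬J(s) ∧ ¬J(u)))
All bound variables are already distinct, so no renaming is needed.
Pull the quantifiers to the front (each side's bound variable is not free in the other side):
  ∀y ∀z ∃w ∃x ∀u ∃s (¬J(y) ∨ ¬G(z,z) ∧ ¬J(x) ∧ ¬G(x,w) ∧ ¬J(s) ∧ ¬J(u))

∀y ∀z ∃w ∃x ∀u ∃s (¬J(y) ∨ ¬G(z,z) ∧ ¬J(x) ∧ ¬G(x,w) ∧ ¬J(s) ∧ ¬J(u))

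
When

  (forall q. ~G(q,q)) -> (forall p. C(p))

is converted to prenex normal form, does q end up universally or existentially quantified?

Eliminate → and ↔ using ¬ and ∨.
  ~(forall q. ~G(q,q)) | (forall p. C(p))
Drive negations inward (¬∀x A ≡ ∃x ¬A, ¬∃x A ≡ ∀x ¬A, De Morgan for ∧/∨):
  (exists q. G(q,q)) | (forall p. C(p))
All bound variables are already distinct, so no renaming is needed.
Pull the quantifiers to the front (each side's bound variable is not free in the other side):
  exists q. forall p. (G(q,q) | C(p))
The quantifier forall q sits under an odd number of negations (counting the antecedent side of each →), so it flips to exists q.

existential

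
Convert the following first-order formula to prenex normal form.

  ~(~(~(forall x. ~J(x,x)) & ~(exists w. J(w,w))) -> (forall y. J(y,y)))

forall x. exists w. exists y. ((~J(x,x) | J(w,w)) & ~J(y,y))

Eliminate → and ↔ using ¬ and ∨.
  ~(~~(~(forall x. ~J(x,x)) & ~(exists w. J(w,w))) | (forall y. J(y,y)))
Push ¬ through the quantifiers and connectives to reach negation normal form:
  ((forall x. ~J(x,x)) | (exists w. J(w,w))) & (exists y. ~J(y,y))
All bound variables are already distinct, so no renaming is needed.
Extract every quantifier outward, since the variables are now distinct and don't occur free across branches:
  forall x. exists w. exists y. ((~J(x,x) | J(w,w)) & ~J(y,y))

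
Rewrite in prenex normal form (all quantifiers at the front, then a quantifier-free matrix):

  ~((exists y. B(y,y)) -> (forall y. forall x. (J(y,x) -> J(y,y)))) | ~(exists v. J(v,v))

exists y. exists t. exists x. forall v. (B(y,y) & J(t,x) & ~J(t,t) | ~J(v,v))

Rewrite implications/biconditionals: A → B as ¬A ∨ B.
  ~(~(exists y. B(y,y)) | (forall y. forall x. (~J(y,x) | J(y,y)))) | ~(exists v. J(v,v))
Drive negations inward (¬∀x A ≡ ∃x ¬A, ¬∃x A ≡ ∀x ¬A, De Morgan for ∧/∨):
  (exists y. B(y,y)) & (exists y. exists x. (J(y,x) & ~J(y,y))) | (forall v. ~J(v,v))
Standardize variables apart so no two quantifiers bind the same name: y↦t.
  (exists y. B(y,y)) & (exists t. exists x. (J(t,x) & ~J(t,t))) | (forall v. ~J(v,v))
Finally move all quantifiers to the prefix:
  exists y. exists t. exists x. forall v. (B(y,y) & J(t,x) & ~J(t,t) | ~J(v,v))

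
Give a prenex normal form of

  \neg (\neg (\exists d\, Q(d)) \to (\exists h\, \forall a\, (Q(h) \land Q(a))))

Rewrite implications/biconditionals: A → B as ¬A ∨ B.
  \neg (\neg \neg (\exists d\, Q(d)) \lor (\exists h\, \forall a\, (Q(h) \land Q(a))))
Move each ¬ inward, flipping quantifiers it crosses:
  (\forall d\, \neg Q(d)) \land (\forall h\, \exists a\, (\neg Q(h) \lor \neg Q(a)))
Pull the quantifiers to the front (each side's bound variable is not free in the other side):
  \forall d\, \forall h\, \exists a\, (\neg Q(d) \land (\neg Q(h) \lor \neg Q(a)))

\forall d\, \forall h\, \exists a\, (\neg Q(d) \land (\neg Q(h) \lor \neg Q(a)))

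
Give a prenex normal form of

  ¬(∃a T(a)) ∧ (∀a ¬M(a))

Push ¬ through the quantifiers and connectives to reach negation normal form:
  (∀a ¬T(a)) ∧ (∀a ¬M(a))
Standardize variables apart so no two quantifiers bind the same name: a↦x.
  (∀a ¬T(a)) ∧ (∀x ¬M(x))
Extract every quantifier outward, since the variables are now distinct and don't occur free across branches:
  ∀a ∀x (¬T(a) ∧ ¬M(x))

∀a ∀x (¬T(a) ∧ ¬M(x))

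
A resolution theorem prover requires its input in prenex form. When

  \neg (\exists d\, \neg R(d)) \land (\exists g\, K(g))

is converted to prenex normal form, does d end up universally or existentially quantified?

Drive negations inward (¬∀x A ≡ ∃x ¬A, ¬∃x A ≡ ∀x ¬A, De Morgan for ∧/∨):
  (\forall d\, R(d)) \land (\exists g\, K(g))
Pull the quantifiers to the front (each side's bound variable is not free in the other side):
  \forall d\, \exists g\, (R(d) \land K(g))
The quantifier \exists d sits under an odd number of negations, so it flips to \forall d.

universal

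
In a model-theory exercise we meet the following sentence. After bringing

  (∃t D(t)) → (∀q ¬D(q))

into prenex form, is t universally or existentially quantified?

universal

Eliminate → and ↔ using ¬ and ∨.
  ¬(∃t D(t)) ∨ (∀q ¬D(q))
Move each ¬ inward, flipping quantifiers it crosses:
  (∀t ¬D(t)) ∨ (∀q ¬D(q))
Extract every quantifier outward, since the variables are now distinct and don't occur free across branches:
  ∀t ∀q (¬D(t) ∨ ¬D(q))
The quantifier ∃t sits under an odd number of negations (counting the antecedent side of each →), so it flips to ∀t.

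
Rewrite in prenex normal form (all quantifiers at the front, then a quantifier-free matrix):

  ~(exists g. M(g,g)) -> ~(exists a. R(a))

exists g. forall a. (M(g,g) | ~R(a))

First replace A → B with ¬A ∨ B.
  ~~(exists g. M(g,g)) | ~(exists a. R(a))
Drive negations inward (¬∀x A ≡ ∃x ¬A, ¬∃x A ≡ ∀x ¬A, De Morgan for ∧/∨):
  (exists g. M(g,g)) | (forall a. ~R(a))
All bound variables are already distinct, so no renaming is needed.
Extract every quantifier outward, since the variables are now distinct and don't occur free across branches:
  exists g. forall a. (M(g,g) | ~R(a))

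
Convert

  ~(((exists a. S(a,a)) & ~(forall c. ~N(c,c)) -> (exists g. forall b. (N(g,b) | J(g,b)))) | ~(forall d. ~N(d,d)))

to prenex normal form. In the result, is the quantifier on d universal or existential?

First replace A → B with ¬A ∨ B.
  ~(~((exists a. S(a,a)) & ~(forall c. ~N(c,c))) | (exists g. forall b. (N(g,b) | J(g,b))) | ~(forall d. ~N(d,d)))
Move each ¬ inward, flipping quantifiers it crosses:
  (exists a. S(a,a)) & (exists c. N(c,c)) & (forall g. exists b. (~N(g,b) & ~J(g,b))) & (forall d. ~N(d,d))
All bound variables are already distinct, so no renaming is needed.
Finally move all quantifiers to the prefix:
  exists a. exists c. forall g. exists b. forall d. (S(a,a) & N(c,c) & ~N(g,b) & ~J(g,b) & ~N(d,d))
The quantifier forall d sits under an even number of negations (counting the antecedent side of each →), so it remains universal.

universal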